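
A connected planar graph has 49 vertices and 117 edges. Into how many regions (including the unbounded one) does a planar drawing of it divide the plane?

Euler's formula for a connected plane graph: V − E + F = 2, so F = 2 − 49 + 117 = 70.

70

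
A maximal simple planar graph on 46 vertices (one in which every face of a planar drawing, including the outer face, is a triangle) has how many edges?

132

In a plane triangulation 3F = 2E and V − E + F = 2, so E = 3V − 6 = 3·46 − 6 = 132.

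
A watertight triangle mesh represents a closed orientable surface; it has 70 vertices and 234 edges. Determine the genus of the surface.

5

Every face is a triangle and each edge borders two faces, so 3F = 2·234, giving F = 156.
χ = V − E + F = 70 − 234 + 156 = -8.
For a closed orientable surface χ = 2 − 2g, so g = (2 − (-8))/2 = 5.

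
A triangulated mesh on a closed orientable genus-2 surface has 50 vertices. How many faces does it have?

104

χ = 2 − 2·2 = -2, and every face is a triangle so 3F = 2E.
V − E + F = -2 with E = 3F/2 gives 50 − (3/2 − 1)·F = -2, so F = 104 and E = 156.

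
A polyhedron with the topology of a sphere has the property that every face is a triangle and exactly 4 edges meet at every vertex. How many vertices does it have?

Each face has 3 edges and each edge borders two faces, so 2E = 3F.
Each vertex has degree 4, so 4V = 2E and hence V = 3F/4.
Euler: V − E + F = 2 ⇒ (3F/4) − (3F/2) + F = 2.
Multiply by 8: (6 − 12 + 8)F = 16, i.e. 2F = 16.
So F = 8, E = 3·8/2 = 12, V = 3·8/4 = 6.

6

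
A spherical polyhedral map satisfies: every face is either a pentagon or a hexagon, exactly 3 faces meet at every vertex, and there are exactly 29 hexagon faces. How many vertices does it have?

78

Let x be the number of pentagons; then F = 29 + x.
Edge–face incidences: 2E = 6·29 + 5·x = 174 + 5x.
Every vertex has degree 3, so 3V = 2E.
Euler: V − E + F = 2 ⇒ (2E)/3 − E + (29 + x) = 2.
Multiply by 6: 2·(2E) − 3·(2E) + 6·(29 + x) = 12, i.e. 174 + 6x − (174 + 5x) = 12.
Collecting terms: x = 12.
Then 2E = 174 + 5·12 = 234, so E = 117, V = 2E/3 = 78, F = 29 + 12 = 41.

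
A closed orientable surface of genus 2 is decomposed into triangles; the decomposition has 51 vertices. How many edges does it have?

χ = 2 − 2·2 = -2, and every face is a triangle so 3F = 2E.
V − E + F = -2 with E = 3F/2 gives 51 − (3/2 − 1)·F = -2, so F = 106 and E = 159.

159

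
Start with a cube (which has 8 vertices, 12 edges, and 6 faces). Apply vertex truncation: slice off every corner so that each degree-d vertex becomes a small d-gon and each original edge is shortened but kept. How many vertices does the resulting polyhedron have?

24

Truncation replaces each original edge-end by a new vertex, so V′ = 2E = 24.
Each original edge survives, and each old vertex of degree d contributes d new edges; summing degrees gives Σd = 2E, so E′ = E + 2E = 3E = 36.
Each original face survives and each original vertex becomes one new face: F′ = F + V = 14.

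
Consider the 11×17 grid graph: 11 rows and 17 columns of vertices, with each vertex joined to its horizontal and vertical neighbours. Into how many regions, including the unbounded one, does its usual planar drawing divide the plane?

161

The grid has V = 11·17 = 187 vertices and E = 11·16 + 17·10 = 346 edges.
F = 2 − V + E = 2 − 187 + 346 = 161.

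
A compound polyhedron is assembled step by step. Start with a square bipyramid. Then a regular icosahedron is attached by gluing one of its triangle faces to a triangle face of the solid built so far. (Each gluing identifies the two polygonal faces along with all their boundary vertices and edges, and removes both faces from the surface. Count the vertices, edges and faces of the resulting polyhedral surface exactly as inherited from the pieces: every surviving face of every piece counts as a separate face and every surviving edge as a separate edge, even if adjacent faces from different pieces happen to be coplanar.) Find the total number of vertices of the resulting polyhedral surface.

15

A square bipyramid: V=6, E=12, F=8.
Attach a regular icosahedron (V=12, E=30, F=20) along a 3-gon: merge 3 vertices and 3 edges, delete both glued faces → V=15, E=39, F=26.
Check: V − E + F = 15 − 39 + 26 = 2.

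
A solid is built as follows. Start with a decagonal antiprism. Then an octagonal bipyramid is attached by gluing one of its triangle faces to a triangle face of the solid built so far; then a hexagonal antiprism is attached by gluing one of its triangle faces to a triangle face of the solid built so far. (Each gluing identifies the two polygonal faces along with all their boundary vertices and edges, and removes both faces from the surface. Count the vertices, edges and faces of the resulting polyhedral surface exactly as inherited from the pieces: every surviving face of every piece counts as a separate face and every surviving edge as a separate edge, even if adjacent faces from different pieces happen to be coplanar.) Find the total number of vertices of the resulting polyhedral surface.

36

A decagonal antiprism: V=20, E=40, F=22.
Attach an octagonal bipyramid (V=10, E=24, F=16) along a 3-gon: merge 3 vertices and 3 edges, delete both glued faces → V=27, E=61, F=36.
Attach a hexagonal antiprism (V=12, E=24, F=14) along a 3-gon: merge 3 vertices and 3 edges, delete both glued faces → V=36, E=82, F=48.
Check: V − E + F = 36 − 82 + 48 = 2.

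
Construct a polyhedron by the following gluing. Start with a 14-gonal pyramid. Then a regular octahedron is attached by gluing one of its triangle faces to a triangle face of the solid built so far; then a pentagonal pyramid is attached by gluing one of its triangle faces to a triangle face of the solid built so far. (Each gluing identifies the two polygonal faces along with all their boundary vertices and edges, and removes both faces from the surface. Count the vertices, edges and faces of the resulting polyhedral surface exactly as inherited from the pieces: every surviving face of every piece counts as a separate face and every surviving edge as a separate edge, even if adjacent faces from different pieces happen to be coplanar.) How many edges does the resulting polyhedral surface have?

A 14-gonal pyramid: V=15, E=28, F=15.
Attach a regular octahedron (V=6, E=12, F=8) along a 3-gon: merge 3 vertices and 3 edges, delete both glued faces → V=18, E=37, F=21.
Attach a pentagonal pyramid (V=6, E=10, F=6) along a 3-gon: merge 3 vertices and 3 edges, delete both glued faces → V=21, E=44, F=25.
Check: V − E + F = 21 − 44 + 25 = 2.

44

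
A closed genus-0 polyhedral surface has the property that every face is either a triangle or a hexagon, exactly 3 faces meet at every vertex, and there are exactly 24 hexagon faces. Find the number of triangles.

Let x be the number of triangles; then F = 24 + x.
Edge–face incidences: 2E = 6·24 + 3·x = 144 + 3x.
Every vertex has degree 3, so 3V = 2E.
Euler: V − E + F = 2 ⇒ (2E)/3 − E + (24 + x) = 2.
Multiply by 6: 2·(2E) − 3·(2E) + 6·(24 + x) = 12, i.e. 144 + 6x − (144 + 3x) = 12.
Collecting terms: 3x = 12, so x = 4.
Then 2E = 144 + 3·4 = 156, so E = 78, V = 2E/3 = 52, F = 24 + 4 = 28.

4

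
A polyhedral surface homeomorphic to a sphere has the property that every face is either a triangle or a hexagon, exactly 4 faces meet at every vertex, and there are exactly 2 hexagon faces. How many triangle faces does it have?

Let x be the number of triangles; then F = 2 + x.
Edge–face incidences: 2E = 6·2 + 3·x = 12 + 3x.
Every vertex has degree 4, so 4V = 2E.
Euler: V − E + F = 2 ⇒ (2E)/4 − E + (2 + x) = 2.
Multiply by 8: 2·(2E) − 4·(2E) + 8·(2 + x) = 16, i.e. 16 + 8x − 2·(12 + 3x) = 16.
Collecting terms: 2x − 8 = 16, so 2x = 24, so x = 12.
Then 2E = 12 + 3·12 = 48, so E = 24, V = 2E/4 = 12, F = 2 + 12 = 14.

12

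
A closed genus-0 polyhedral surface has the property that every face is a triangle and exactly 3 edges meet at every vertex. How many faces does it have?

Each face has 3 edges and each edge borders two faces, so 2E = 3F.
Each vertex has degree 3, so 3V = 2E and hence V = 3F/3.
Euler: V − E + F = 2 ⇒ (3F/3) − (3F/2) + F = 2.
Multiply by 6: (6 − 9 + 6)F = 12, i.e. 3F = 12.
So F = 4, E = 3·4/2 = 6, V = 3·4/3 = 4.

4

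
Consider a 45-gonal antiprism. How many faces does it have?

92

An antiprism on an n-gon has two n-gon caps and 2n triangles: V = 2·45 = 90, E = 4·45 = 180, F = 2·45 + 2 = 92.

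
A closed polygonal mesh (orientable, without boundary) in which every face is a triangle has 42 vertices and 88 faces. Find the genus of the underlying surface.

Every face is a triangle, so 2E = 3·88 = 264, giving E = 132.
χ = V − E + F = 42 − 132 + 88 = -2.
For a closed orientable surface χ = 2 − 2g, so g = (2 − (-2))/2 = 2.

2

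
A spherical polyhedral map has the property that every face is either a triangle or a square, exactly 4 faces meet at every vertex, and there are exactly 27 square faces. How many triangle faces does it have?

8

Let x be the number of triangles; then F = 27 + x.
Edge–face incidences: 2E = 4·27 + 3·x = 108 + 3x.
Every vertex has degree 4, so 4V = 2E.
Euler: V − E + F = 2 ⇒ (2E)/4 − E + (27 + x) = 2.
Multiply by 8: 2·(2E) − 4·(2E) + 8·(27 + x) = 16, i.e. 216 + 8x − 2·(108 + 3x) = 16.
Collecting terms: 2x = 16, so x = 8.
Then 2E = 108 + 3·8 = 132, so E = 66, V = 2E/4 = 33, F = 27 + 8 = 35.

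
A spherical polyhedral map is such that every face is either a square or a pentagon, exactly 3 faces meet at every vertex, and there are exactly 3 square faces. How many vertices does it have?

Let x be the number of pentagons; then F = 3 + x.
Edge–face incidences: 2E = 4·3 + 5·x = 12 + 5x.
Every vertex has degree 3, so 3V = 2E.
Euler: V − E + F = 2 ⇒ (2E)/3 − E + (3 + x) = 2.
Multiply by 6: 2·(2E) − 3·(2E) + 6·(3 + x) = 12, i.e. 18 + 6x − (12 + 5x) = 12.
Collecting terms: x + 6 = 12, so x = 6.
Then 2E = 12 + 5·6 = 42, so E = 21, V = 2E/3 = 14, F = 3 + 6 = 9.

14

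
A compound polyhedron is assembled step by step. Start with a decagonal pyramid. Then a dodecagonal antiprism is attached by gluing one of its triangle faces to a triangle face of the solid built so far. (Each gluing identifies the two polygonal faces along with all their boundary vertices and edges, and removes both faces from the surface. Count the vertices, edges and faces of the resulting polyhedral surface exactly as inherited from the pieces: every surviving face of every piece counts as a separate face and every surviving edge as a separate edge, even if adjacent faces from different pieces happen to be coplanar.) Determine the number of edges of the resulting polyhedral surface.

A decagonal pyramid: V=11, E=20, F=11.
Attach a dodecagonal antiprism (V=24, E=48, F=26) along a 3-gon: merge 3 vertices and 3 edges, delete both glued faces → V=32, E=65, F=35.
Check: V − E + F = 32 − 65 + 35 = 2.

65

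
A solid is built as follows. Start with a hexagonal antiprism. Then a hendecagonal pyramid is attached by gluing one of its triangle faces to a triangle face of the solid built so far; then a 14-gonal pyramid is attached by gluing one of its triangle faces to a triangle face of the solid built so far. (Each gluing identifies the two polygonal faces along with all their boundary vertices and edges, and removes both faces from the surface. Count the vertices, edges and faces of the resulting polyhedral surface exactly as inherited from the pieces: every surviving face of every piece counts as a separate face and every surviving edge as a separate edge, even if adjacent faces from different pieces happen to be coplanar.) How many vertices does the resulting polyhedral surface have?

33

A hexagonal antiprism: V=12, E=24, F=14.
Attach a hendecagonal pyramid (V=12, E=22, F=12) along a 3-gon: merge 3 vertices and 3 edges, delete both glued faces → V=21, E=43, F=24.
Attach a 14-gonal pyramid (V=15, E=28, F=15) along a 3-gon: merge 3 vertices and 3 edges, delete both glued faces → V=33, E=68, F=37.
Check: V − E + F = 33 − 68 + 37 = 2.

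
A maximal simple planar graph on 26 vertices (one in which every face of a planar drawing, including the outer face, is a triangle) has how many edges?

72

In a plane triangulation 3F = 2E and V − E + F = 2, so E = 3V − 6 = 3·26 − 6 = 72.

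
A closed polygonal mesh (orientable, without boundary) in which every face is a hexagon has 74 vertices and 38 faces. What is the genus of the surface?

2

Every face is a hexagon, so 2E = 6·38 = 228, giving E = 114.
χ = V − E + F = 74 − 114 + 38 = -2.
For a closed orientable surface χ = 2 − 2g, so g = (2 − (-2))/2 = 2.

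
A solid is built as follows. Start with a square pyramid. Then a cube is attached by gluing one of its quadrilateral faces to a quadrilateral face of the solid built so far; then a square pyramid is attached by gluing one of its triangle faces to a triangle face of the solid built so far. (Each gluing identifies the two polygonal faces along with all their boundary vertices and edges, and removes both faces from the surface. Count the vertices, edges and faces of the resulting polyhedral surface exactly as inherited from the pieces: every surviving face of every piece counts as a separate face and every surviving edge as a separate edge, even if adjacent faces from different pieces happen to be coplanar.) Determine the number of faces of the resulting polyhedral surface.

12

A square pyramid: V=5, E=8, F=5.
Attach a cube (V=8, E=12, F=6) along a 4-gon: merge 4 vertices and 4 edges, delete both glued faces → V=9, E=16, F=9.
Attach a square pyramid (V=5, E=8, F=5) along a 3-gon: merge 3 vertices and 3 edges, delete both glued faces → V=11, E=21, F=12.
Check: V − E + F = 11 − 21 + 12 = 2.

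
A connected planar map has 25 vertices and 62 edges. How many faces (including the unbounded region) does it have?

Euler's formula for a connected plane graph: V − E + F = 2, so F = 2 − 25 + 62 = 39.

39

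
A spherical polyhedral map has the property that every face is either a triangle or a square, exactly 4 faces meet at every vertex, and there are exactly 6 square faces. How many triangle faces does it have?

8

Let x be the number of triangles; then F = 6 + x.
Edge–face incidences: 2E = 4·6 + 3·x = 24 + 3x.
Every vertex has degree 4, so 4V = 2E.
Euler: V − E + F = 2 ⇒ (2E)/4 − E + (6 + x) = 2.
Multiply by 8: 2·(2E) − 4·(2E) + 8·(6 + x) = 16, i.e. 48 + 8x − 2·(24 + 3x) = 16.
Collecting terms: 2x = 16, so x = 8.
Then 2E = 24 + 3·8 = 48, so E = 24, V = 2E/4 = 12, F = 6 + 8 = 14.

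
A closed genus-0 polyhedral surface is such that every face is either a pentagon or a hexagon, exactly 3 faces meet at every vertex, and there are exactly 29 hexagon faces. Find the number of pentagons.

Let x be the number of pentagons; then F = 29 + x.
Edge–face incidences: 2E = 6·29 + 5·x = 174 + 5x.
Every vertex has degree 3, so 3V = 2E.
Euler: V − E + F = 2 ⇒ (2E)/3 − E + (29 + x) = 2.
Multiply by 6: 2·(2E) − 3·(2E) + 6·(29 + x) = 12, i.e. 174 + 6x − (174 + 5x) = 12.
Collecting terms: x = 12.
Then 2E = 174 + 5·12 = 234, so E = 117, V = 2E/3 = 78, F = 29 + 12 = 41.

12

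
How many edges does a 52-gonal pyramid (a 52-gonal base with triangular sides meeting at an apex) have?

A pyramid on an n-gon base has one n-gon and n triangles: V = 52 + 1 = 53, E = 2·52 = 104, F = 52 + 1 = 53.

104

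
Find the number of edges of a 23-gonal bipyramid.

A bipyramid over an n-gon has 2n triangular faces and n + 2 vertices: V = 23 + 2 = 25, E = 3·23 = 69, F = 2·23 = 46.

69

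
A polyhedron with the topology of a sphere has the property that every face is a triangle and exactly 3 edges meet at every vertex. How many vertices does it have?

4

Each face has 3 edges and each edge borders two faces, so 2E = 3F.
Each vertex has degree 3, so 3V = 2E and hence V = 3F/3.
Euler: V − E + F = 2 ⇒ (3F/3) − (3F/2) + F = 2.
Multiply by 6: (6 − 9 + 6)F = 12, i.e. 3F = 12.
So F = 4, E = 3·4/2 = 6, V = 3·4/3 = 4.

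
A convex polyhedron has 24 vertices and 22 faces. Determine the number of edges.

Here V − E + F = 2.
E = V + F − (2) = 24 + 22 − (2) = 44.

44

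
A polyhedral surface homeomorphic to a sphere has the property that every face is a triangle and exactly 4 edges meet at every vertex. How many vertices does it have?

Each face has 3 edges and each edge borders two faces, so 2E = 3F.
Each vertex has degree 4, so 4V = 2E and hence V = 3F/4.
Euler: V − E + F = 2 ⇒ (3F/4) − (3F/2) + F = 2.
Multiply by 8: (6 − 12 + 8)F = 16, i.e. 2F = 16.
So F = 8, E = 3·8/2 = 12, V = 3·8/4 = 6.

6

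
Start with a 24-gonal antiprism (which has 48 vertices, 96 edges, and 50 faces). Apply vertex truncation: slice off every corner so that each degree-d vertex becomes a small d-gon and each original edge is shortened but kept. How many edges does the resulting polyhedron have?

288

Truncation replaces each original edge-end by a new vertex, so V′ = 2E = 192.
Each original edge survives, and each old vertex of degree d contributes d new edges; summing degrees gives Σd = 2E, so E′ = E + 2E = 3E = 288.
Each original face survives and each original vertex becomes one new face: F′ = F + V = 98.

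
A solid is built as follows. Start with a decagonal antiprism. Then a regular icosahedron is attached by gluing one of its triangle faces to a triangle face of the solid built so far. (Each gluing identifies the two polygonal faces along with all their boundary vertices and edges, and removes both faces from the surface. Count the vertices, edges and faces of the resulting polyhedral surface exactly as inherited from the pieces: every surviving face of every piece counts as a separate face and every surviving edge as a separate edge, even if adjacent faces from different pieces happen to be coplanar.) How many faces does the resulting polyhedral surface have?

A decagonal antiprism: V=20, E=40, F=22.
Attach a regular icosahedron (V=12, E=30, F=20) along a 3-gon: merge 3 vertices and 3 edges, delete both glued faces → V=29, E=67, F=40.
Check: V − E + F = 29 − 67 + 40 = 2.

40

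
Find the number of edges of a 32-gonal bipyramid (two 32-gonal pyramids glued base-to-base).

A bipyramid over an n-gon has 2n triangular faces and n + 2 vertices: V = 32 + 2 = 34, E = 3·32 = 96, F = 2·32 = 64.

96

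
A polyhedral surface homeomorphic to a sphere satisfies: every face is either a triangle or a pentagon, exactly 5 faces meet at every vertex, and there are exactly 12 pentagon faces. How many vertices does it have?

Let x be the number of triangles; then F = 12 + x.
Edge–face incidences: 2E = 5·12 + 3·x = 60 + 3x.
Every vertex has degree 5, so 5V = 2E.
Euler: V − E + F = 2 ⇒ (2E)/5 − E + (12 + x) = 2.
Multiply by 10: 2·(2E) − 5·(2E) + 10·(12 + x) = 20, i.e. 120 + 10x − 3·(60 + 3x) = 20.
Collecting terms: x − 60 = 20, so x = 80.
Then 2E = 60 + 3·80 = 300, so E = 150, V = 2E/5 = 60, F = 12 + 80 = 92.

60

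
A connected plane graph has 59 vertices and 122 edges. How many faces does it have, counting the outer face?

Euler's formula for a connected plane graph: V − E + F = 2, so F = 2 − 59 + 122 = 65.

65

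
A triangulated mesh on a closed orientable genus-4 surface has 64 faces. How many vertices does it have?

χ = 2 − 2·4 = -6, and every face is a triangle so 3F = 2E.
E = 3·64/2 = 96. Then V = -6 + E − F = -6 + 96 − 64 = 26.

26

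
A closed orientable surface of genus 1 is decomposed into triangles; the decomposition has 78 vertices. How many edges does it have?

234

χ = 2 − 2·1 = 0, and every face is a triangle so 3F = 2E.
V − E + F = 0 with E = 3F/2 gives 78 − (3/2 − 1)·F = 0, so F = 156 and E = 234.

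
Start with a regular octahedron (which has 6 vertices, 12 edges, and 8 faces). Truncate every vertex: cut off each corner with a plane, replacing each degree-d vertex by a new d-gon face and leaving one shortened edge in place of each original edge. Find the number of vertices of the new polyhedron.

Truncation replaces each original edge-end by a new vertex, so V′ = 2E = 24.
Each original edge survives, and each old vertex of degree d contributes d new edges; summing degrees gives Σd = 2E, so E′ = E + 2E = 3E = 36.
Each original face survives and each original vertex becomes one new face: F′ = F + V = 14.

24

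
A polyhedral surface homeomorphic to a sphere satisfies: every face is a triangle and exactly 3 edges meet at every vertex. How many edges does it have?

6

Each face has 3 edges and each edge borders two faces, so 2E = 3F.
Each vertex has degree 3, so 3V = 2E and hence V = 3F/3.
Euler: V − E + F = 2 ⇒ (3F/3) − (3F/2) + F = 2.
Multiply by 6: (6 − 9 + 6)F = 12, i.e. 3F = 12.
So F = 4, E = 3·4/2 = 6, V = 3·4/3 = 4.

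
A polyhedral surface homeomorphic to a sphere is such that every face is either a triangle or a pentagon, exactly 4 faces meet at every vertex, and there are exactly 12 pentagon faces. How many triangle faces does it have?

Let x be the number of triangles; then F = 12 + x.
Edge–face incidences: 2E = 5·12 + 3·x = 60 + 3x.
Every vertex has degree 4, so 4V = 2E.
Euler: V − E + F = 2 ⇒ (2E)/4 − E + (12 + x) = 2.
Multiply by 8: 2·(2E) − 4·(2E) + 8·(12 + x) = 16, i.e. 96 + 8x − 2·(60 + 3x) = 16.
Collecting terms: 2x − 24 = 16, so 2x = 40, so x = 20.
Then 2E = 60 + 3·20 = 120, so E = 60, V = 2E/4 = 30, F = 12 + 20 = 32.

20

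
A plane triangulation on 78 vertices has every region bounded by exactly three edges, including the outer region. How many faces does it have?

In a plane triangulation 3F = 2E and V − E + F = 2, so F = 2V − 4 = 2·78 − 4 = 152.

152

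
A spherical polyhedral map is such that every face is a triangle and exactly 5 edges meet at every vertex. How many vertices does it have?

Each face has 3 edges and each edge borders two faces, so 2E = 3F.
Each vertex has degree 5, so 5V = 2E and hence V = 3F/5.
Euler: V − E + F = 2 ⇒ (3F/5) − (3F/2) + F = 2.
Multiply by 10: (6 − 15 + 10)F = 20, i.e. 1F = 20.
So F = 20, E = 3·20/2 = 30, V = 3·20/5 = 12.

12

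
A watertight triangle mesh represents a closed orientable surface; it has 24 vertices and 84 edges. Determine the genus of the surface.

Every face is a triangle and each edge borders two faces, so 3F = 2·84, giving F = 56.
χ = V − E + F = 24 − 84 + 56 = -4.
For a closed orientable surface χ = 2 − 2g, so g = (2 − (-4))/2 = 3.

3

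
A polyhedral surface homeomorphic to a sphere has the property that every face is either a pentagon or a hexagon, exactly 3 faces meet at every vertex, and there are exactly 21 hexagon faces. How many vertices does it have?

Let x be the number of pentagons; then F = 21 + x.
Edge–face incidences: 2E = 6·21 + 5·x = 126 + 5x.
Every vertex has degree 3, so 3V = 2E.
Euler: V − E + F = 2 ⇒ (2E)/3 − E + (21 + x) = 2.
Multiply by 6: 2·(2E) − 3·(2E) + 6·(21 + x) = 12, i.e. 126 + 6x − (126 + 5x) = 12.
Collecting terms: x = 12.
Then 2E = 126 + 5·12 = 186, so E = 93, V = 2E/3 = 62, F = 21 + 12 = 33.

62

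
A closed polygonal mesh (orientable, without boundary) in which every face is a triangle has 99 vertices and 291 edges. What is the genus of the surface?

0

Every face is a triangle and each edge borders two faces, so 3F = 2·291, giving F = 194.
χ = V − E + F = 99 − 291 + 194 = 2.
For a closed orientable surface χ = 2 − 2g, so g = (2 − (2))/2 = 0.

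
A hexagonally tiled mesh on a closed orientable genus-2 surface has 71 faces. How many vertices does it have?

140

χ = 2 − 2·2 = -2, and every face is a hexagon so 6F = 2E.
E = 6·71/2 = 213. Then V = -2 + E − F = -2 + 213 − 71 = 140.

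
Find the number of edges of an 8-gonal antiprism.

32

An antiprism on an n-gon has two n-gon caps and 2n triangles: V = 2·8 = 16, E = 4·8 = 32, F = 2·8 + 2 = 18.
Check: V − E + F = 16 − 32 + 18 = 2.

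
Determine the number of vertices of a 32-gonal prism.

64

A prism on an n-gon has two n-gon bases and n rectangular sides: V = 2·32 = 64, E = 3·32 = 96, F = 32 + 2 = 34.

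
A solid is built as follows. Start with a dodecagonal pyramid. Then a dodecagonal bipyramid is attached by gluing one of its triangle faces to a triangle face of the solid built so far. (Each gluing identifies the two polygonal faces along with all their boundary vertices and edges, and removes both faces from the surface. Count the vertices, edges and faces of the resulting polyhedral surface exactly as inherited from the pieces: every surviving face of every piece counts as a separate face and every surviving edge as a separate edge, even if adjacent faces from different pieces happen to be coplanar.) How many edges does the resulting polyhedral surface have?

A dodecagonal pyramid: V=13, E=24, F=13.
Attach a dodecagonal bipyramid (V=14, E=36, F=24) along a 3-gon: merge 3 vertices and 3 edges, delete both glued faces → V=24, E=57, F=35.
Check: V − E + F = 24 − 57 + 35 = 2.

57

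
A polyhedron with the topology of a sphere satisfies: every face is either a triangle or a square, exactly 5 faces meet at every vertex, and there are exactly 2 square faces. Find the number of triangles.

24

Let x be the number of triangles; then F = 2 + x.
Edge–face incidences: 2E = 4·2 + 3·x = 8 + 3x.
Every vertex has degree 5, so 5V = 2E.
Euler: V − E + F = 2 ⇒ (2E)/5 − E + (2 + x) = 2.
Multiply by 10: 2·(2E) − 5·(2E) + 10·(2 + x) = 20, i.e. 20 + 10x − 3·(8 + 3x) = 20.
Collecting terms: x − 4 = 20, so x = 24.
Then 2E = 8 + 3·24 = 80, so E = 40, V = 2E/5 = 16, F = 2 + 24 = 26.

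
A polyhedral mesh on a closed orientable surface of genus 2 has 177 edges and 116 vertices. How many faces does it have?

For a closed orientable surface of genus 2, χ = 2 − 2·2 = -2.
F = -2 − V + E = -2 − 116 + 177 = 59.

59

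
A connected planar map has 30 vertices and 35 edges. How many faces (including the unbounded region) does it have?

7

Euler's formula for a connected plane graph: V − E + F = 2, so F = 2 − 30 + 35 = 7.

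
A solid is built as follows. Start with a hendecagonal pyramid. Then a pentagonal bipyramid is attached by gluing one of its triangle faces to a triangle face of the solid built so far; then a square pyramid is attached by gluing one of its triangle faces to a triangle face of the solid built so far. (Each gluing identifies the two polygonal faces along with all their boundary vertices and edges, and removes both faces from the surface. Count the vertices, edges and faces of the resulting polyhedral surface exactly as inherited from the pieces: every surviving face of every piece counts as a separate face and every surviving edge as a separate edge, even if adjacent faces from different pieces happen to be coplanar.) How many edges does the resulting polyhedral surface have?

A hendecagonal pyramid: V=12, E=22, F=12.
Attach a pentagonal bipyramid (V=7, E=15, F=10) along a 3-gon: merge 3 vertices and 3 edges, delete both glued faces → V=16, E=34, F=20.
Attach a square pyramid (V=5, E=8, F=5) along a 3-gon: merge 3 vertices and 3 edges, delete both glued faces → V=18, E=39, F=23.
Check: V − E + F = 18 − 39 + 23 = 2.

39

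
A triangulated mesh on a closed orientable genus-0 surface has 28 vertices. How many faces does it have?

52

χ = 2 − 2·0 = 2, and every face is a triangle so 3F = 2E.
V − E + F = 2 with E = 3F/2 gives 28 − (3/2 − 1)·F = 2, so F = 52 and E = 78.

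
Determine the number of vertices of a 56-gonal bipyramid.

58

A bipyramid over an n-gon has 2n triangular faces and n + 2 vertices: V = 56 + 2 = 58, E = 3·56 = 168, F = 2·56 = 112.
Check: V − E + F = 58 − 168 + 112 = 2.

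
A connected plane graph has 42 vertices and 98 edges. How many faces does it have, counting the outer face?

58

Euler's formula for a connected plane graph: V − E + F = 2, so F = 2 − 42 + 98 = 58.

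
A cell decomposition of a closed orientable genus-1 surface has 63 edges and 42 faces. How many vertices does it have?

21

For a closed orientable surface of genus 1, χ = 2 − 2·1 = 0.
V = 0 + E − F = 0 + 63 − 42 = 21.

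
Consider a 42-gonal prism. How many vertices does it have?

A prism on an n-gon has two n-gon bases and n rectangular sides: V = 2·42 = 84, E = 3·42 = 126, F = 42 + 2 = 44.

84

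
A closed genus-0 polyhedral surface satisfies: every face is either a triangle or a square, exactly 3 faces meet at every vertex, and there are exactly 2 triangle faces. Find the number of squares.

Let x be the number of squares; then F = 2 + x.
Edge–face incidences: 2E = 3·2 + 4·x = 6 + 4x.
Every vertex has degree 3, so 3V = 2E.
Euler: V − E + F = 2 ⇒ (2E)/3 − E + (2 + x) = 2.
Multiply by 6: 2·(2E) − 3·(2E) + 6·(2 + x) = 12, i.e. 12 + 6x − (6 + 4x) = 12.
Collecting terms: 2x + 6 = 12, so 2x = 6, so x = 3.
Then 2E = 6 + 4·3 = 18, so E = 9, V = 2E/3 = 6, F = 2 + 3 = 5.

3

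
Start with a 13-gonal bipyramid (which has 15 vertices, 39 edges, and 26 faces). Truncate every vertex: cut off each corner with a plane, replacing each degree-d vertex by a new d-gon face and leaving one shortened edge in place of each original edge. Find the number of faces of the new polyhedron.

Truncation replaces each original edge-end by a new vertex, so V′ = 2E = 78.
Each original edge survives, and each old vertex of degree d contributes d new edges; summing degrees gives Σd = 2E, so E′ = E + 2E = 3E = 117.
Each original face survives and each original vertex becomes one new face: F′ = F + V = 41.

41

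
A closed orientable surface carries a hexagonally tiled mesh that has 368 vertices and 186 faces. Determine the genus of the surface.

Every face is a hexagon, so 2E = 6·186 = 1116, giving E = 558.
χ = V − E + F = 368 − 558 + 186 = -4.
For a closed orientable surface χ = 2 − 2g, so g = (2 − (-4))/2 = 3.

3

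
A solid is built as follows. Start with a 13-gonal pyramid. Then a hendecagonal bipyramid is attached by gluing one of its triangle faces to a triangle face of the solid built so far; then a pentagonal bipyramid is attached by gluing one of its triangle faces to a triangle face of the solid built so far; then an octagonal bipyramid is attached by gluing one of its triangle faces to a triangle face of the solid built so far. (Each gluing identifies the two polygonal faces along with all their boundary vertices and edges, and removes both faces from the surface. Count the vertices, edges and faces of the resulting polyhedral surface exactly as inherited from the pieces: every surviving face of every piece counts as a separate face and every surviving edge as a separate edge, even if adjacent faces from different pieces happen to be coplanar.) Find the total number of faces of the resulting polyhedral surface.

56

A 13-gonal pyramid: V=14, E=26, F=14.
Attach a hendecagonal bipyramid (V=13, E=33, F=22) along a 3-gon: merge 3 vertices and 3 edges, delete both glued faces → V=24, E=56, F=34.
Attach a pentagonal bipyramid (V=7, E=15, F=10) along a 3-gon: merge 3 vertices and 3 edges, delete both glued faces → V=28, E=68, F=42.
Attach an octagonal bipyramid (V=10, E=24, F=16) along a 3-gon: merge 3 vertices and 3 edges, delete both glued faces → V=35, E=89, F=56.
Check: V − E + F = 35 − 89 + 56 = 2.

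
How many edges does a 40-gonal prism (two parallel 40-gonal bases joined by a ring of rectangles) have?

120

A prism on an n-gon has two n-gon bases and n rectangular sides: V = 2·40 = 80, E = 3·40 = 120, F = 40 + 2 = 42.
Check: V − E + F = 80 − 120 + 42 = 2.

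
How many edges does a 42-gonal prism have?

126

A prism on an n-gon has two n-gon bases and n rectangular sides: V = 2·42 = 84, E = 3·42 = 126, F = 42 + 2 = 44.
Check: V − E + F = 84 − 126 + 44 = 2.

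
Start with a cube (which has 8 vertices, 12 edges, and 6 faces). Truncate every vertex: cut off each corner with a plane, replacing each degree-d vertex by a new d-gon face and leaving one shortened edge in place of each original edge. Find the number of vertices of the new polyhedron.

Truncation replaces each original edge-end by a new vertex, so V′ = 2E = 24.
Each original edge survives, and each old vertex of degree d contributes d new edges; summing degrees gives Σd = 2E, so E′ = E + 2E = 3E = 36.
Each original face survives and each original vertex becomes one new face: F′ = F + V = 14.

24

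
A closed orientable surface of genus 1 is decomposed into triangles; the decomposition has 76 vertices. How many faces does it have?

χ = 2 − 2·1 = 0, and every face is a triangle so 3F = 2E.
V − E + F = 0 with E = 3F/2 gives 76 − (3/2 − 1)·F = 0, so F = 152 and E = 228.

152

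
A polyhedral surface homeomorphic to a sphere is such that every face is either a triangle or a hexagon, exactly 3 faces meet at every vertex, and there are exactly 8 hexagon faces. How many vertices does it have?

20

Let x be the number of triangles; then F = 8 + x.
Edge–face incidences: 2E = 6·8 + 3·x = 48 + 3x.
Every vertex has degree 3, so 3V = 2E.
Euler: V − E + F = 2 ⇒ (2E)/3 − E + (8 + x) = 2.
Multiply by 6: 2·(2E) − 3·(2E) + 6·(8 + x) = 12, i.e. 48 + 6x − (48 + 3x) = 12.
Collecting terms: 3x = 12, so x = 4.
Then 2E = 48 + 3·4 = 60, so E = 30, V = 2E/3 = 20, F = 8 + 4 = 12.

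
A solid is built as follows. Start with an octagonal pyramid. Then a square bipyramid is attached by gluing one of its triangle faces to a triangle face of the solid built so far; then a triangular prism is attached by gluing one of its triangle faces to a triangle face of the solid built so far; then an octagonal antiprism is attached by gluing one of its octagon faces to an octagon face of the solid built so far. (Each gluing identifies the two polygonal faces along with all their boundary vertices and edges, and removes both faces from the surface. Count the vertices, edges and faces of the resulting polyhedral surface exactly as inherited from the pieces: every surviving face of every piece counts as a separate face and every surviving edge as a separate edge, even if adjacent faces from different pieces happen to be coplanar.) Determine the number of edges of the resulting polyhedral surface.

An octagonal pyramid: V=9, E=16, F=9.
Attach a square bipyramid (V=6, E=12, F=8) along a 3-gon: merge 3 vertices and 3 edges, delete both glued faces → V=12, E=25, F=15.
Attach a triangular prism (V=6, E=9, F=5) along a 3-gon: merge 3 vertices and 3 edges, delete both glued faces → V=15, E=31, F=18.
Attach an octagonal antiprism (V=16, E=32, F=18) along an 8-gon: merge 8 vertices and 8 edges, delete both glued faces → V=23, E=55, F=34.
Check: V − E + F = 23 − 55 + 34 = 2.

55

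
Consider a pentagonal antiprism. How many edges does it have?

An antiprism on an n-gon has two n-gon caps and 2n triangles: V = 2·5 = 10, E = 4·5 = 20, F = 2·5 + 2 = 12.

20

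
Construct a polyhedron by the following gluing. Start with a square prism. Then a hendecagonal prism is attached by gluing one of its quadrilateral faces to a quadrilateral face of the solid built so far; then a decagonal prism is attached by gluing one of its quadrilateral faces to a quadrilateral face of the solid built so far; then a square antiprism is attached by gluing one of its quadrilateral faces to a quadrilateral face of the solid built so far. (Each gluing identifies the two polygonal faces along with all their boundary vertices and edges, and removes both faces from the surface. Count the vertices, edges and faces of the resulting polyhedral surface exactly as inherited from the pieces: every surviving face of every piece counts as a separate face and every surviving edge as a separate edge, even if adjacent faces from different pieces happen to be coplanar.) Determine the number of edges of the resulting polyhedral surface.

79

A square prism: V=8, E=12, F=6.
Attach a hendecagonal prism (V=22, E=33, F=13) along a 4-gon: merge 4 vertices and 4 edges, delete both glued faces → V=26, E=41, F=17.
Attach a decagonal prism (V=20, E=30, F=12) along a 4-gon: merge 4 vertices and 4 edges, delete both glued faces → V=42, E=67, F=27.
Attach a square antiprism (V=8, E=16, F=10) along a 4-gon: merge 4 vertices and 4 edges, delete both glued faces → V=46, E=79, F=35.
Check: V − E + F = 46 − 79 + 35 = 2.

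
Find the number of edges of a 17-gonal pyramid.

34

A pyramid on an n-gon base has one n-gon and n triangles: V = 17 + 1 = 18, E = 2·17 = 34, F = 17 + 1 = 18.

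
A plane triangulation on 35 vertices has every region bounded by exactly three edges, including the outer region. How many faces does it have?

In a plane triangulation 3F = 2E and V − E + F = 2, so F = 2V − 4 = 2·35 − 4 = 66.

66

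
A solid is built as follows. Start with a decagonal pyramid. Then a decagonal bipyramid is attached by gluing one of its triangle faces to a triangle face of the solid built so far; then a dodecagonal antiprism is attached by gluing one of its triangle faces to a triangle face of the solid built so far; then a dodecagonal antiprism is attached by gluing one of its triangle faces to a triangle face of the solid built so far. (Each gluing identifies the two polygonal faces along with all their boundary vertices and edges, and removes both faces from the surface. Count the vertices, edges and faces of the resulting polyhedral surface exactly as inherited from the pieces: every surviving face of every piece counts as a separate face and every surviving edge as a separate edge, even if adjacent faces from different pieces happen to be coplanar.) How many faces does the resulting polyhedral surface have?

A decagonal pyramid: V=11, E=20, F=11.
Attach a decagonal bipyramid (V=12, E=30, F=20) along a 3-gon: merge 3 vertices and 3 edges, delete both glued faces → V=20, E=47, F=29.
Attach a dodecagonal antiprism (V=24, E=48, F=26) along a 3-gon: merge 3 vertices and 3 edges, delete both glued faces → V=41, E=92, F=53.
Attach a dodecagonal antiprism (V=24, E=48, F=26) along a 3-gon: merge 3 vertices and 3 edges, delete both glued faces → V=62, E=137, F=77.
Check: V − E + F = 62 − 137 + 77 = 2.

77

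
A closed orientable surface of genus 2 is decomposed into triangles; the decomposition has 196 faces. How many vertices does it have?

χ = 2 − 2·2 = -2, and every face is a triangle so 3F = 2E.
E = 3·196/2 = 294. Then V = -2 + E − F = -2 + 294 − 196 = 96.

96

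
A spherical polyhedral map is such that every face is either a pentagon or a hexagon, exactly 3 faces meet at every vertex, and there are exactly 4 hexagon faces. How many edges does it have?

42

Let x be the number of pentagons; then F = 4 + x.
Edge–face incidences: 2E = 6·4 + 5·x = 24 + 5x.
Every vertex has degree 3, so 3V = 2E.
Euler: V − E + F = 2 ⇒ (2E)/3 − E + (4 + x) = 2.
Multiply by 6: 2·(2E) − 3·(2E) + 6·(4 + x) = 12, i.e. 24 + 6x − (24 + 5x) = 12.
Collecting terms: x = 12.
Then 2E = 24 + 5·12 = 84, so E = 42, V = 2E/3 = 28, F = 4 + 12 = 16.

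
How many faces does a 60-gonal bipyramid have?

A bipyramid over an n-gon has 2n triangular faces and n + 2 vertices: V = 60 + 2 = 62, E = 3·60 = 180, F = 2·60 = 120.

120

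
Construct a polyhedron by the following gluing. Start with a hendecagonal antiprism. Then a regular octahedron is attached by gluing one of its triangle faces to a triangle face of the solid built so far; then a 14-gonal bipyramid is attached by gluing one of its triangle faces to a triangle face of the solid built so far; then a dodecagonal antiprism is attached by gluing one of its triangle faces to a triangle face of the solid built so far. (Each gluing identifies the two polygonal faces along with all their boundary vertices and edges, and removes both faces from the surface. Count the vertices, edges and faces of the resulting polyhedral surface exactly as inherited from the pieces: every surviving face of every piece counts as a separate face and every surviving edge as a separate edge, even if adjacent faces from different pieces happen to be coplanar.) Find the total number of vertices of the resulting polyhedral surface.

59

A hendecagonal antiprism: V=22, E=44, F=24.
Attach a regular octahedron (V=6, E=12, F=8) along a 3-gon: merge 3 vertices and 3 edges, delete both glued faces → V=25, E=53, F=30.
Attach a 14-gonal bipyramid (V=16, E=42, F=28) along a 3-gon: merge 3 vertices and 3 edges, delete both glued faces → V=38, E=92, F=56.
Attach a dodecagonal antiprism (V=24, E=48, F=26) along a 3-gon: merge 3 vertices and 3 edges, delete both glued faces → V=59, E=137, F=80.
Check: V − E + F = 59 − 137 + 80 = 2.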